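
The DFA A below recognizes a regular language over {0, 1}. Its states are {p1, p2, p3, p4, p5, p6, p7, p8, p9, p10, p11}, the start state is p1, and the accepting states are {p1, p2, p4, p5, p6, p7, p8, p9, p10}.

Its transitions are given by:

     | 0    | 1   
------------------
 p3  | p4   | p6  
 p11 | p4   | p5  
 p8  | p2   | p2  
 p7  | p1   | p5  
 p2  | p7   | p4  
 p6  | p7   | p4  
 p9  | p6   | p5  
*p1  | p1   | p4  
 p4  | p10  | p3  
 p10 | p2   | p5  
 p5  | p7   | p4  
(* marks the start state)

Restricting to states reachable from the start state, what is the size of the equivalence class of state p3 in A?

First remove the unreachable states {p8,p9,p11}; 8 states remain.
Start with accepting vs non-accepting: {p1,p2,p4,p5,p6,p7,p10} | {p3}.
Refine {p1,p2,p4,p5,p6,p7,p10} on symbol 1: members go to different blocks, giving {p1,p2,p5,p6,p7,p10} and {p4}.
On input 1, block {p1,p2,p5,p6,p7,p10} splits into {p1,p2,p5,p6} and {p7,p10}.
On input 0, block {p1,p2,p5,p6} splits into {p2,p5,p6} and {p1}.
Refine {p7,p10} on symbol 0: members go to different blocks, giving {p7} and {p10}.
The partition is now stable with 6 blocks: {p2,p5,p6} | {p3} | {p4} | {p7} | {p1} | {p10}.
State p3 belongs to the block {p3}, which has 1 states.

1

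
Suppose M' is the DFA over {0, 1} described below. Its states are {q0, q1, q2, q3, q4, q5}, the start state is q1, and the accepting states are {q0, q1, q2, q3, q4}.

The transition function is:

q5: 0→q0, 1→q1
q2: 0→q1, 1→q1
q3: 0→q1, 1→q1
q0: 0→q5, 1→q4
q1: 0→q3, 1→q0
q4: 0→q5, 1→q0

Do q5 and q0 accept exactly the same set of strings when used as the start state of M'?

Reachable states from the start: {q0,q1,q3,q4,q5}. Unreachable: {q2} — drop them.
Initial partition by acceptance: {q0,q1,q3,q4} | {q5}.
Split {q0,q1,q3,q4} by δ(·,0) → {q0,q4} and {q1,q3}.
On input 1, block {q1,q3} splits into {q1} and {q3}.
The partition is now stable with 4 blocks: {q0,q4} | {q5} | {q1} | {q3}.
q5 and q0 end up in different blocks, so they are distinguishable. For instance, the string 'ε' is accepted from only q0.

No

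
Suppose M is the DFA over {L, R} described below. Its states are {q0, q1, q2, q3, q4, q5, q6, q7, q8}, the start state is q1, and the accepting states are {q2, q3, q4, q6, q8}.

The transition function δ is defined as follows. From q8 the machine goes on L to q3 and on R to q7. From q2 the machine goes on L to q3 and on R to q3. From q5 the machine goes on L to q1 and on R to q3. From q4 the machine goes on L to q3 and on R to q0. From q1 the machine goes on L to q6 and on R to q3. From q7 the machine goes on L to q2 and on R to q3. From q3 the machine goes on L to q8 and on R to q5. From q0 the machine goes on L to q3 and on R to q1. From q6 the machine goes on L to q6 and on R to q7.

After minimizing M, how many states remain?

7

First remove the unreachable states {q0,q4}; 7 states remain.
Initial partition by acceptance: {q2,q3,q6,q8} | {q1,q5,q7}.
On input R, block {q2,q3,q6,q8} splits into {q3,q6,q8} and {q2}.
Refine {q1,q5,q7} on symbol L: members go to different blocks, giving {q1} and {q5} and {q7}.
Refine {q3,q6,q8} on symbol R: members go to different blocks, giving {q6,q8} and {q3}.
Refine {q6,q8} on symbol L: members go to different blocks, giving {q6} and {q8}.
The partition is now stable with 7 blocks: {q6} | {q1} | {q2} | {q5} | {q7} | {q3} | {q8}.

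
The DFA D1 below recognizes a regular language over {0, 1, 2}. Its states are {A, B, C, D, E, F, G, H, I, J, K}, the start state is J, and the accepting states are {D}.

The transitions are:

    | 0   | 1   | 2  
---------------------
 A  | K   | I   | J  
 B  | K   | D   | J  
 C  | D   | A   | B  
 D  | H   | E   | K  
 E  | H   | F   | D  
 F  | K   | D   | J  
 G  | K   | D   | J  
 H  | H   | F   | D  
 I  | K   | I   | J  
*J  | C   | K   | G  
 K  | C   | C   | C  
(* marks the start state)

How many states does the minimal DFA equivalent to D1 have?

7

Start with accepting vs non-accepting: {D} | {A,B,C,E,F,G,H,I,J,K}.
Refine {A,B,C,E,F,G,H,I,J,K} on symbol 0: members go to different blocks, giving {A,B,E,F,G,H,I,J,K} and {C}.
Refine {A,B,E,F,G,H,I,J,K} on symbol 0: members go to different blocks, giving {A,B,E,F,G,H,I} and {J,K}.
Refine {A,B,E,F,G,H,I} on symbol 0: members go to different blocks, giving {A,B,F,G,I} and {E,H}.
Refine {A,B,F,G,I} on symbol 1: members go to different blocks, giving {B,F,G} and {A,I}.
Split {J,K} by δ(·,1) → {J} and {K}.
Stable partition: {D} | {B,F,G} | {C} | {J} | {E,H} | {A,I} | {K} — 7 equivalence classes.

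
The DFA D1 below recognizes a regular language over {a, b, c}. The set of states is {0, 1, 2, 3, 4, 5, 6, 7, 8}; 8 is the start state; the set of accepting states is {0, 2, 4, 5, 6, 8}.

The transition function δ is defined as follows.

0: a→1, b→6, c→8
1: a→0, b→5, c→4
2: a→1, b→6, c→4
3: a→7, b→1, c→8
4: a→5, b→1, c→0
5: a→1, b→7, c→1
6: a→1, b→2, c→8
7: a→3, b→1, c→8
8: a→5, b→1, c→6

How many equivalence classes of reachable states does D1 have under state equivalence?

5

Every state is reachable, so we keep all 9.
Start with accepting vs non-accepting: {0,2,4,5,6,8} | {1,3,7}.
Refine {0,2,4,5,6,8} on symbol a: members go to different blocks, giving {0,2,5,6} and {4,8}.
Refine {0,2,5,6} on symbol b: members go to different blocks, giving {0,2,6} and {5}.
Refine {1,3,7} on symbol a: members go to different blocks, giving {3,7} and {1}.
No further refinement is possible. Final partition (5 blocks): {0,2,6} | {3,7} | {4,8} | {5} | {1}.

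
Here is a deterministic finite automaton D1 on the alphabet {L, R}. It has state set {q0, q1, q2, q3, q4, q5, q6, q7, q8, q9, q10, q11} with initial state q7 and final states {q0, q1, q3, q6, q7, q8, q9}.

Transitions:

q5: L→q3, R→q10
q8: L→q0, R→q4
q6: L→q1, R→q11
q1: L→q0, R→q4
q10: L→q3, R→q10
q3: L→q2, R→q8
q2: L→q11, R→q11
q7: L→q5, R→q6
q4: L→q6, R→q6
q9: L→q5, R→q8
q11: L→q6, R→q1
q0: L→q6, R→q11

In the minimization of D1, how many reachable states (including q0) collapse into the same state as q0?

4

States {q9} cannot be reached from the start state, so discard them.
Start with accepting vs non-accepting: {q0,q1,q3,q6,q7,q8} | {q2,q4,q5,q10,q11}.
Refine {q0,q1,q3,q6,q7,q8} on symbol L: members go to different blocks, giving {q0,q1,q6,q8} and {q3,q7}.
On input L, block {q2,q4,q5,q10,q11} splits into {q4,q11} and {q5,q10} and {q2}.
On input L, block {q3,q7} splits into {q3} and {q7}.
No further refinement is possible. Final partition (6 blocks): {q0,q1,q6,q8} | {q4,q11} | {q3} | {q5,q10} | {q2} | {q7}.
The equivalence class containing q0 is {q0,q1,q6,q8}, of size 4.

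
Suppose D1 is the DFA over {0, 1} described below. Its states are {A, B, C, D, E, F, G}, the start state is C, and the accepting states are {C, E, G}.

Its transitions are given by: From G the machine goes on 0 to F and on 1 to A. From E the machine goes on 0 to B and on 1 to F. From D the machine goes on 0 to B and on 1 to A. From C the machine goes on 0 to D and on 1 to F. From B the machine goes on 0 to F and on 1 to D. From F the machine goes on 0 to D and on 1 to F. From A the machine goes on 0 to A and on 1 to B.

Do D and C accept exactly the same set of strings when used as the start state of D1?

First remove the unreachable states {E,G}; 5 states remain.
Initial partition by acceptance: {C} | {A,B,D,F}.
Stable partition: {C} | {A,B,D,F} — 2 equivalence classes.
D and C end up in different blocks, so they are distinguishable. For instance, the string 'ε' is accepted from only C.

No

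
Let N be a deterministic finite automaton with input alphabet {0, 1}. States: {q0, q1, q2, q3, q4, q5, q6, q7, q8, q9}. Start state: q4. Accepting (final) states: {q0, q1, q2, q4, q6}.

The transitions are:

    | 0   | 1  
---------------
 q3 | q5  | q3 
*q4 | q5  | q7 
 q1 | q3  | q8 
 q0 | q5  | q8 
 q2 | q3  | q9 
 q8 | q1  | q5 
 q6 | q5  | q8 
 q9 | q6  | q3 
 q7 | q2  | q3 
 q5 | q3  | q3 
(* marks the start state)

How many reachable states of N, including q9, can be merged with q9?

3

First remove the unreachable states {q0}; 9 states remain.
P0 = {q1,q2,q4,q6} | {q3,q5,q7,q8,q9}.
On input 0, block {q3,q5,q7,q8,q9} splits into {q7,q8,q9} and {q3,q5}.
No further refinement is possible. Final partition (3 blocks): {q1,q2,q4,q6} | {q7,q8,q9} | {q3,q5}.
State q9 belongs to the block {q7,q8,q9}, which has 3 states.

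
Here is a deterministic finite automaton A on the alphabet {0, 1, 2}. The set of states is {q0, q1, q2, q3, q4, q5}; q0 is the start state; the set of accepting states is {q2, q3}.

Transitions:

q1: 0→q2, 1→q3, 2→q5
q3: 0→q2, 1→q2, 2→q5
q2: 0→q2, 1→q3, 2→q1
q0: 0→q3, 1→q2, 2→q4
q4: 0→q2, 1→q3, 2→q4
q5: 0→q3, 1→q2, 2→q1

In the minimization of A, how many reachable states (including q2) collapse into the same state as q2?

2

All states are reachable from the start state.
Initial partition by acceptance: {q2,q3} | {q0,q1,q4,q5}.
No further refinement is possible. Final partition (2 blocks): {q2,q3} | {q0,q1,q4,q5}.
State q2 belongs to the block {q2,q3}, which has 2 states.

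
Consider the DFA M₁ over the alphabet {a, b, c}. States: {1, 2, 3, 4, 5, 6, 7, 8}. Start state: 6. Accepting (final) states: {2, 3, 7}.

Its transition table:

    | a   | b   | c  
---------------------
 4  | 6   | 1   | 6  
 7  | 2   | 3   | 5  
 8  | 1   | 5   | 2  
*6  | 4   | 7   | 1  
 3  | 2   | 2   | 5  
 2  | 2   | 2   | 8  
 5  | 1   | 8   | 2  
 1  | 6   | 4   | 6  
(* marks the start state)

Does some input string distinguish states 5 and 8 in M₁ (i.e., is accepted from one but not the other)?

No

Start with accepting vs non-accepting: {2,3,7} | {1,4,5,6,8}.
Refine {1,4,5,6,8} on symbol b: members go to different blocks, giving {1,4,5,8} and {6}.
Split {1,4,5,8} by δ(·,a) → {1,4} and {5,8}.
The partition is now stable with 4 blocks: {2,3,7} | {1,4} | {6} | {5,8}.
5 and 8 lie in the same block of the stable partition, so they are equivalent — no string distinguishes them.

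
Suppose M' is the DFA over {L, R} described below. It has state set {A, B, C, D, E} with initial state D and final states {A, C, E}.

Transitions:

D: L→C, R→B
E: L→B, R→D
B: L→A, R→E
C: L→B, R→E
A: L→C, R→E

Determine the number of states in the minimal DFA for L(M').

5

All states are reachable from the start state.
Start with accepting vs non-accepting: {A,C,E} | {B,D}.
Split {A,C,E} by δ(·,L) → {C,E} and {A}.
Split {C,E} by δ(·,R) → {C} and {E}.
Split {B,D} by δ(·,L) → {B} and {D}.
The partition is now stable with 5 blocks: {C} | {B} | {A} | {E} | {D}.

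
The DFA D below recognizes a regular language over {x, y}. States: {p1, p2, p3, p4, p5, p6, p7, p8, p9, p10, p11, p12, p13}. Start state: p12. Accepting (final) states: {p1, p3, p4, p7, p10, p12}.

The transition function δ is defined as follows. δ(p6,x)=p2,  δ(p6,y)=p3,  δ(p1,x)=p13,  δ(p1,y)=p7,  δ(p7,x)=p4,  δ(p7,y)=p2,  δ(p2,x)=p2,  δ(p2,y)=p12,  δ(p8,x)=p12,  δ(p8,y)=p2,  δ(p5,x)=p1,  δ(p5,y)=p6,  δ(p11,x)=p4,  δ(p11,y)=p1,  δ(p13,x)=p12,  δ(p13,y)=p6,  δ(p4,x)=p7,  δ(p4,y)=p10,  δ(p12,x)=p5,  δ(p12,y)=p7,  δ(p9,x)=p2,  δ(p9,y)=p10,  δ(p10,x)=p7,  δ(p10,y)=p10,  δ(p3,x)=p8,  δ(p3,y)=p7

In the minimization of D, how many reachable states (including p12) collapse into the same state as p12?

States {p9,p11} cannot be reached from the start state, so discard them.
P0 = {p1,p3,p4,p7,p10,p12} | {p2,p5,p6,p8,p13}.
Refine {p1,p3,p4,p7,p10,p12} on symbol x: members go to different blocks, giving {p1,p3,p12} and {p4,p7,p10}.
Refine {p2,p5,p6,p8,p13} on symbol x: members go to different blocks, giving {p5,p8,p13} and {p2,p6}.
Split {p4,p7,p10} by δ(·,y) → {p4,p10} and {p7}.
Stable partition: {p1,p3,p12} | {p5,p8,p13} | {p4,p10} | {p2,p6} | {p7} — 5 equivalence classes.
The equivalence class containing p12 is {p1,p3,p12}, of size 3.

3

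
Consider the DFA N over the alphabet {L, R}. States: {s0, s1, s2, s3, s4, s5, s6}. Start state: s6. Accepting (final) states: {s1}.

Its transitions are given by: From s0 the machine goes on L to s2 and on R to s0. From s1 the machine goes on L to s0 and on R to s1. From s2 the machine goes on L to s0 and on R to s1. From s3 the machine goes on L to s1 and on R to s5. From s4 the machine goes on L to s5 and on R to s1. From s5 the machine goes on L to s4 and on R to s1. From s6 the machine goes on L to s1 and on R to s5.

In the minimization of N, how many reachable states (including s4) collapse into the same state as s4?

2

States {s3} cannot be reached from the start state, so discard them.
Start with accepting vs non-accepting: {s1} | {s0,s2,s4,s5,s6}.
Refine {s0,s2,s4,s5,s6} on symbol L: members go to different blocks, giving {s0,s2,s4,s5} and {s6}.
Split {s0,s2,s4,s5} by δ(·,R) → {s2,s4,s5} and {s0}.
On input L, block {s2,s4,s5} splits into {s4,s5} and {s2}.
No further refinement is possible. Final partition (5 blocks): {s1} | {s4,s5} | {s6} | {s0} | {s2}.
The equivalence class containing s4 is {s4,s5}, of size 2.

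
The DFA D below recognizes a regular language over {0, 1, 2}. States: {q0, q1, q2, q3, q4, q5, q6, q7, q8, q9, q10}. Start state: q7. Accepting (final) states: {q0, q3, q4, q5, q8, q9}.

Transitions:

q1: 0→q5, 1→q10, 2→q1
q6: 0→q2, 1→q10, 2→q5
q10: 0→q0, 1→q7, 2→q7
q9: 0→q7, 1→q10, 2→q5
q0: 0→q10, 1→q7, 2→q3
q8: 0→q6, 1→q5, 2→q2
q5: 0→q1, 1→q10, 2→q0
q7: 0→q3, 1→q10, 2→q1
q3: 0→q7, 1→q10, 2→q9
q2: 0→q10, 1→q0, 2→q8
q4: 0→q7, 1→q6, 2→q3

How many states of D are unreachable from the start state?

4

No path from q7 leads to q2, q4, q6, q8; the other 7 states are all reachable.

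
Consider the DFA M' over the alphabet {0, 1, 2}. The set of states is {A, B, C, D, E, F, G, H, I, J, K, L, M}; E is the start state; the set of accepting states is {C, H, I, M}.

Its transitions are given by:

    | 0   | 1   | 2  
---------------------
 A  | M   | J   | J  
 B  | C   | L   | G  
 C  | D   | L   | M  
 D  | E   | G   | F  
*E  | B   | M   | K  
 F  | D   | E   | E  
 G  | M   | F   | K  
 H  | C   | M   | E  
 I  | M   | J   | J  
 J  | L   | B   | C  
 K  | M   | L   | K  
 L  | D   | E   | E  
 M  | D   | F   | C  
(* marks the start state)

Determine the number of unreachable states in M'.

4

BFS from E reaches {B, C, D, E, F, G, K, L, M}; the 4 state(s) A, H, I, J are never visited.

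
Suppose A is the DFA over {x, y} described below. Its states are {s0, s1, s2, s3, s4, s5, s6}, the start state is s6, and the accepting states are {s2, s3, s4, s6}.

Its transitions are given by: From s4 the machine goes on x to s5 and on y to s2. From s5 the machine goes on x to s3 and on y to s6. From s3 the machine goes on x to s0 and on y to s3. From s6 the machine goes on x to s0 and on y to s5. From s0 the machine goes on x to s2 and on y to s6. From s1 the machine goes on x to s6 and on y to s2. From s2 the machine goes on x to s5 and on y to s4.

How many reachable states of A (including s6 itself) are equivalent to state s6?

First remove the unreachable states {s1}; 6 states remain.
Initial partition by acceptance: {s2,s3,s4,s6} | {s0,s5}.
Split {s2,s3,s4,s6} by δ(·,y) → {s2,s3,s4} and {s6}.
Stable partition: {s2,s3,s4} | {s0,s5} | {s6} — 3 equivalence classes.
The equivalence class containing s6 is {s6}, of size 1.

1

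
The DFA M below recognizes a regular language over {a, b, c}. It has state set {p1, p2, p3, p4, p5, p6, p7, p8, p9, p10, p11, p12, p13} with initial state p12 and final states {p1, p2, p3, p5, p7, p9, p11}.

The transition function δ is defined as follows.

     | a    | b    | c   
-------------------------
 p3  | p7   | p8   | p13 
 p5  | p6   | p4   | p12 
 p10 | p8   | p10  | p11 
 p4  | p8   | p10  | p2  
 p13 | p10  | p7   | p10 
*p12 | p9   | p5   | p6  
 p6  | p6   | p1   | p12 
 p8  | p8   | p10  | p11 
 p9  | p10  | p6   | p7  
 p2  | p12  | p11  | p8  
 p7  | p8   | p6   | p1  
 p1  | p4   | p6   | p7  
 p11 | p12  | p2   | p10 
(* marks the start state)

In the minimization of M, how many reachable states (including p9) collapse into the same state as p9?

States {p3,p13} cannot be reached from the start state, so discard them.
Start with accepting vs non-accepting: {p1,p2,p5,p7,p9,p11} | {p4,p6,p8,p10,p12}.
Split {p1,p2,p5,p7,p9,p11} by δ(·,b) → {p1,p5,p7,p9} and {p2,p11}.
Refine {p1,p5,p7,p9} on symbol c: members go to different blocks, giving {p1,p7,p9} and {p5}.
Split {p4,p6,p8,p10,p12} by δ(·,a) → {p4,p6,p8,p10} and {p12}.
Refine {p4,p6,p8,p10} on symbol b: members go to different blocks, giving {p4,p8,p10} and {p6}.
Stable partition: {p1,p7,p9} | {p4,p8,p10} | {p2,p11} | {p5} | {p12} | {p6} — 6 equivalence classes.
The equivalence class containing p9 is {p1,p7,p9}, of size 3.

3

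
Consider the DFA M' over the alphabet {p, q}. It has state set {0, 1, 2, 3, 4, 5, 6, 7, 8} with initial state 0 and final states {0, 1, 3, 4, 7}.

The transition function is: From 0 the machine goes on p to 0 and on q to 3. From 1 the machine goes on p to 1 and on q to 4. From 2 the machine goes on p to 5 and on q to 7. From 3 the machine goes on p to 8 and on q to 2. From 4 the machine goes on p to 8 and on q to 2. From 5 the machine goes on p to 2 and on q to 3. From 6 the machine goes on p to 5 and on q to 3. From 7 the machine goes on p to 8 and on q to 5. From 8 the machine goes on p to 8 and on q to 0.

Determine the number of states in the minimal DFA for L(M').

4

First remove the unreachable states {1,4,6}; 6 states remain.
Start with accepting vs non-accepting: {0,3,7} | {2,5,8}.
Refine {0,3,7} on symbol p: members go to different blocks, giving {3,7} and {0}.
Split {2,5,8} by δ(·,q) → {2,5} and {8}.
The partition is now stable with 4 blocks: {3,7} | {2,5} | {0} | {8}.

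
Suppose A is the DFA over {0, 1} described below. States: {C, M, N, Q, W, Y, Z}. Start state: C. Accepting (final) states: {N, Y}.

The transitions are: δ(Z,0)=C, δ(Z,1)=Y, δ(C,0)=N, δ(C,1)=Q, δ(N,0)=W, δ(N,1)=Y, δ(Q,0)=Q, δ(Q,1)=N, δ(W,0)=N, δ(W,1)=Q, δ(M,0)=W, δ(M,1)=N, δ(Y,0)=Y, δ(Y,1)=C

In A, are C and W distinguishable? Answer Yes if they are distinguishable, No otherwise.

States {M,Z} cannot be reached from the start state, so discard them.
Start with accepting vs non-accepting: {N,Y} | {C,Q,W}.
Split {N,Y} by δ(·,0) → {N} and {Y}.
On input 0, block {C,Q,W} splits into {C,W} and {Q}.
The partition is now stable with 4 blocks: {N} | {C,W} | {Y} | {Q}.
C and W lie in the same block of the stable partition, so they are equivalent — no string distinguishes them.

No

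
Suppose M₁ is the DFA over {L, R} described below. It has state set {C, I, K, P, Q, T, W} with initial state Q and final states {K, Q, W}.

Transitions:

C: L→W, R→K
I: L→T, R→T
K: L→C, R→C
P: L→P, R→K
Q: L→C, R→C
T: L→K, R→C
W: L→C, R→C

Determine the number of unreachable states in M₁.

No path from Q leads to I, P, T; the other 4 states are all reachable.

3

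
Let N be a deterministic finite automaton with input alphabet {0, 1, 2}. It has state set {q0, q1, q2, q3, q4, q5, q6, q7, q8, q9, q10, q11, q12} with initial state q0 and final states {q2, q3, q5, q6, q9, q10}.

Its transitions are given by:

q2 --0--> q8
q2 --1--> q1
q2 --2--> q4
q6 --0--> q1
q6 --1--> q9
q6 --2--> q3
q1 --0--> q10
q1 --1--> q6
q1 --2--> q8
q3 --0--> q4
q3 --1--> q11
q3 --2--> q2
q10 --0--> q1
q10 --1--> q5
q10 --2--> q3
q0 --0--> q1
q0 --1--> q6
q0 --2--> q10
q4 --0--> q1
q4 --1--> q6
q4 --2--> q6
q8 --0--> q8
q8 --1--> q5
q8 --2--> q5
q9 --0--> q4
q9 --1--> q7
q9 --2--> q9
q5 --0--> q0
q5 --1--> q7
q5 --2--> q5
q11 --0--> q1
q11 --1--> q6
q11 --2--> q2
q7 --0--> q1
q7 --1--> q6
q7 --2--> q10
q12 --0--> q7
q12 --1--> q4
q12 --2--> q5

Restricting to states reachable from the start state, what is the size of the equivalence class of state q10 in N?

First remove the unreachable states {q12}; 12 states remain.
P0 = {q2,q3,q5,q6,q9,q10} | {q0,q1,q4,q7,q8,q11}.
On input 1, block {q2,q3,q5,q6,q9,q10} splits into {q2,q3,q5,q9} and {q6,q10}.
On input 2, block {q2,q3,q5,q9} splits into {q3,q5,q9} and {q2}.
Split {q3,q5,q9} by δ(·,2) → {q5,q9} and {q3}.
Refine {q0,q1,q4,q7,q8,q11} on symbol 0: members go to different blocks, giving {q0,q4,q7,q8,q11} and {q1}.
Split {q0,q4,q7,q8,q11} by δ(·,0) → {q0,q4,q7,q11} and {q8}.
Split {q0,q4,q7,q11} by δ(·,2) → {q0,q4,q7} and {q11}.
The partition is now stable with 8 blocks: {q5,q9} | {q0,q4,q7} | {q6,q10} | {q2} | {q3} | {q1} | {q8} | {q11}.
State q10 belongs to the block {q6,q10}, which has 2 states.

2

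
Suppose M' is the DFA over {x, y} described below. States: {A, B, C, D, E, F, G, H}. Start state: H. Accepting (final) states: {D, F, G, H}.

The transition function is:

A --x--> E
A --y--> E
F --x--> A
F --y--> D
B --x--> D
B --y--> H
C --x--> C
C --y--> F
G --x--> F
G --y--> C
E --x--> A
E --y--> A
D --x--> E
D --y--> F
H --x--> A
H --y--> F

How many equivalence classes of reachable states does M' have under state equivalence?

States {B,C,G} cannot be reached from the start state, so discard them.
P0 = {D,F,H} | {A,E}.
The partition is now stable with 2 blocks: {D,F,H} | {A,E}.

2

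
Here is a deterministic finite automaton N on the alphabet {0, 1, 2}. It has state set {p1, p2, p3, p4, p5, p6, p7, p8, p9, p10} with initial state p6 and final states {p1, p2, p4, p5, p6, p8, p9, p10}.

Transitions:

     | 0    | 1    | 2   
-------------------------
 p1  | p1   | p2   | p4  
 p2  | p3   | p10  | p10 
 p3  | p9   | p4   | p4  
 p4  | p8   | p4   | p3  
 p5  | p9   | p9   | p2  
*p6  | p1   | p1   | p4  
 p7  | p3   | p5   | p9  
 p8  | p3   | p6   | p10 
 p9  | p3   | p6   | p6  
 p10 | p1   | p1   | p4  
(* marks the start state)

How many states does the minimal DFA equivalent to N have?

States {p5,p7} cannot be reached from the start state, so discard them.
Start with accepting vs non-accepting: {p1,p2,p4,p6,p8,p9,p10} | {p3}.
Split {p1,p2,p4,p6,p8,p9,p10} by δ(·,0) → {p1,p4,p6,p10} and {p2,p8,p9}.
Split {p1,p4,p6,p10} by δ(·,0) → {p1,p6,p10} and {p4}.
Split {p1,p6,p10} by δ(·,1) → {p6,p10} and {p1}.
The partition is now stable with 5 blocks: {p6,p10} | {p3} | {p2,p8,p9} | {p4} | {p1}.

5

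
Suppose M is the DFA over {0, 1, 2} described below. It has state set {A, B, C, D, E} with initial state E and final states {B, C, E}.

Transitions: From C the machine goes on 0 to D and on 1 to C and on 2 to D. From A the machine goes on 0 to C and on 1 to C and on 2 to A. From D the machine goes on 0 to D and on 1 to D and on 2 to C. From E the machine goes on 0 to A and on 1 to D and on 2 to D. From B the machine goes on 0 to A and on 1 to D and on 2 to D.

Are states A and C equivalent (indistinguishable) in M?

Reachable states from the start: {A,C,D,E}. Unreachable: {B} — drop them.
P0 = {C,E} | {A,D}.
Refine {C,E} on symbol 1: members go to different blocks, giving {C} and {E}.
On input 0, block {A,D} splits into {A} and {D}.
No further refinement is possible. Final partition (4 blocks): {C} | {A} | {E} | {D}.
A and C end up in different blocks, so they are distinguishable. For instance, the string 'ε' is accepted from only C.

No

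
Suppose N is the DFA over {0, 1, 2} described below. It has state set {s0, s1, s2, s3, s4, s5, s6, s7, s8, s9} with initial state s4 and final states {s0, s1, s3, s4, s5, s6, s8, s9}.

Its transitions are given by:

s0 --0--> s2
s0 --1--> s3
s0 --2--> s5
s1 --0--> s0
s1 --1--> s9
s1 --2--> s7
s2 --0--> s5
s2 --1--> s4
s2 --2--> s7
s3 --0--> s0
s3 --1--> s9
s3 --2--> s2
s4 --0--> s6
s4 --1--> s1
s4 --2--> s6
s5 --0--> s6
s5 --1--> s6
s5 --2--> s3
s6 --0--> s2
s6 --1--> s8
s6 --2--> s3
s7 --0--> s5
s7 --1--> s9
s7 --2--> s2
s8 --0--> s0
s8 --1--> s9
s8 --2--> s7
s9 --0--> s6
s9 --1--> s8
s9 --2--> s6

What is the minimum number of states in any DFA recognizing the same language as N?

6

P0 = {s0,s1,s3,s4,s5,s6,s8,s9} | {s2,s7}.
Refine {s0,s1,s3,s4,s5,s6,s8,s9} on symbol 0: members go to different blocks, giving {s1,s3,s4,s5,s8,s9} and {s0,s6}.
Split {s1,s3,s4,s5,s8,s9} by δ(·,1) → {s1,s3,s4,s8,s9} and {s5}.
On input 2, block {s1,s3,s4,s8,s9} splits into {s1,s3,s8} and {s4,s9}.
Split {s0,s6} by δ(·,2) → {s0} and {s6}.
The partition is now stable with 6 blocks: {s1,s3,s8} | {s2,s7} | {s0} | {s5} | {s4,s9} | {s6}.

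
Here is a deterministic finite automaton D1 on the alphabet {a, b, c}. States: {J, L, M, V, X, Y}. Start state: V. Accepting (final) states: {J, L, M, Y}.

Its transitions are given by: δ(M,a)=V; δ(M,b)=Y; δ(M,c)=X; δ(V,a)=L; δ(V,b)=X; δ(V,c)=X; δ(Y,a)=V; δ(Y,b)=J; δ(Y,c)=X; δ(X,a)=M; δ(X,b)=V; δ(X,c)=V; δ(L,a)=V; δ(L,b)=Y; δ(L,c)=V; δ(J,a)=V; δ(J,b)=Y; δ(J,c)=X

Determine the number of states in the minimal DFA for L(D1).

Every state is reachable, so we keep all 6.
Start with accepting vs non-accepting: {J,L,M,Y} | {V,X}.
No further refinement is possible. Final partition (2 blocks): {J,L,M,Y} | {V,X}.

2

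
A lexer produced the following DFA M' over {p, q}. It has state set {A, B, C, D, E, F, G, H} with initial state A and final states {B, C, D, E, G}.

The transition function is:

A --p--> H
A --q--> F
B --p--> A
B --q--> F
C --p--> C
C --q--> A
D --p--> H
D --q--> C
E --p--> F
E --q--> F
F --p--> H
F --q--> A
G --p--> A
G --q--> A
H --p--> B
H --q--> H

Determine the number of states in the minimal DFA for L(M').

3

States {C,D,E,G} cannot be reached from the start state, so discard them.
P0 = {B} | {A,F,H}.
On input p, block {A,F,H} splits into {A,F} and {H}.
The partition is now stable with 3 blocks: {B} | {A,F} | {H}.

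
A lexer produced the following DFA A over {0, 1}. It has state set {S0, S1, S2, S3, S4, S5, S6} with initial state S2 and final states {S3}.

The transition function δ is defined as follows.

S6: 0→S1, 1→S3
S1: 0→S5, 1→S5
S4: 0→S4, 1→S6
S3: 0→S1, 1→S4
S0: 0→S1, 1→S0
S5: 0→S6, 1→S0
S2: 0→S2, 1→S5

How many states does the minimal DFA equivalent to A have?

All states are reachable from the start state.
P0 = {S3} | {S0,S1,S2,S4,S5,S6}.
Split {S0,S1,S2,S4,S5,S6} by δ(·,1) → {S0,S1,S2,S4,S5} and {S6}.
Refine {S0,S1,S2,S4,S5} on symbol 0: members go to different blocks, giving {S0,S1,S2,S4} and {S5}.
Refine {S0,S1,S2,S4} on symbol 0: members go to different blocks, giving {S0,S2,S4} and {S1}.
Split {S0,S2,S4} by δ(·,0) → {S2,S4} and {S0}.
Split {S2,S4} by δ(·,1) → {S2} and {S4}.
The partition is now stable with 7 blocks: {S3} | {S2} | {S6} | {S5} | {S1} | {S0} | {S4}.

7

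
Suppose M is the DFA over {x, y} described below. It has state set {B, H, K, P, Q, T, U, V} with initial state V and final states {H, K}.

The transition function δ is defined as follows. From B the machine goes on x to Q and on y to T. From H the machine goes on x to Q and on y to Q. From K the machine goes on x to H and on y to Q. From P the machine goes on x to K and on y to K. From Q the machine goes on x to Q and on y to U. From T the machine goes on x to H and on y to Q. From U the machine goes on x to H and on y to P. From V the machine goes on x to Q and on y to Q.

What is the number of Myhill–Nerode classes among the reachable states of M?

6

First remove the unreachable states {B,T}; 6 states remain.
P0 = {H,K} | {P,Q,U,V}.
On input x, block {H,K} splits into {K} and {H}.
Split {P,Q,U,V} by δ(·,x) → {Q,V} and {P} and {U}.
On input y, block {Q,V} splits into {Q} and {V}.
The partition is now stable with 6 blocks: {K} | {Q} | {H} | {P} | {U} | {V}.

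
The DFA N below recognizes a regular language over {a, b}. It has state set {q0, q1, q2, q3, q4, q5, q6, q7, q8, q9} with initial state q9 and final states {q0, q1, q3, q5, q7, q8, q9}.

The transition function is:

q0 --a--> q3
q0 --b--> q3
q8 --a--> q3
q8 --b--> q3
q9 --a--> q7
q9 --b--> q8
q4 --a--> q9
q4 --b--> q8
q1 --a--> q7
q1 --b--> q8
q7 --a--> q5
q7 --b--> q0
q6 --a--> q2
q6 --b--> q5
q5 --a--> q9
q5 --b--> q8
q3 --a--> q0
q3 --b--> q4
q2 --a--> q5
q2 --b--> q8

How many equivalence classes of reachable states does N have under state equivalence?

4

States {q1,q2,q6} cannot be reached from the start state, so discard them.
P0 = {q0,q3,q5,q7,q8,q9} | {q4}.
Split {q0,q3,q5,q7,q8,q9} by δ(·,b) → {q0,q5,q7,q8,q9} and {q3}.
On input a, block {q0,q5,q7,q8,q9} splits into {q5,q7,q9} and {q0,q8}.
No further refinement is possible. Final partition (4 blocks): {q5,q7,q9} | {q4} | {q3} | {q0,q8}.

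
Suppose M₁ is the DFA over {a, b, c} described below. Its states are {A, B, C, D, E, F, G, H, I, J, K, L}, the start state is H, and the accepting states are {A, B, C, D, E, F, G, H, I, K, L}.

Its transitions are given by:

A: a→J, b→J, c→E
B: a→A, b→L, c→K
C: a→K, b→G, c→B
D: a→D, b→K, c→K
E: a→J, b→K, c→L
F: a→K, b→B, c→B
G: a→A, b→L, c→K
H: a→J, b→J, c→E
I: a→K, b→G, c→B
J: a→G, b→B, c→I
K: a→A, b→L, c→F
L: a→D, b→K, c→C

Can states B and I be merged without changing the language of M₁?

No

Start with accepting vs non-accepting: {A,B,C,D,E,F,G,H,I,K,L} | {J}.
Split {A,B,C,D,E,F,G,H,I,K,L} by δ(·,a) → {B,C,D,F,G,I,K,L} and {A,E,H}.
On input a, block {B,C,D,F,G,I,K,L} splits into {C,D,F,I,L} and {B,G,K}.
On input a, block {C,D,F,I,L} splits into {C,F,I} and {D,L}.
On input b, block {A,E,H} splits into {A,H} and {E}.
Refine {B,G,K} on symbol c: members go to different blocks, giving {B,G} and {K}.
Refine {D,L} on symbol c: members go to different blocks, giving {D} and {L}.
Stable partition: {C,F,I} | {J} | {A,H} | {B,G} | {D} | {E} | {K} | {L} — 8 equivalence classes.
B and I end up in different blocks, so they are distinguishable. For instance, the string 'aa' is accepted from only I.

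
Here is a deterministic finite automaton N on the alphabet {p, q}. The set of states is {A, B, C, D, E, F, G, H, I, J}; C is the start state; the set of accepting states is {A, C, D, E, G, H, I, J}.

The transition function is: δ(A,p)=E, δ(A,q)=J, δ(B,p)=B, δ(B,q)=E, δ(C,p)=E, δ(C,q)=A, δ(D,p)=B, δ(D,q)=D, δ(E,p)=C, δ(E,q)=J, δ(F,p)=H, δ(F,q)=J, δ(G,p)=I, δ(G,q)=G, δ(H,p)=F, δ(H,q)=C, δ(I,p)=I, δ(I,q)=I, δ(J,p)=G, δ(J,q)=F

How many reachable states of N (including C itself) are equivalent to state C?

Reachable states from the start: {A,C,E,F,G,H,I,J}. Unreachable: {B,D} — drop them.
Start with accepting vs non-accepting: {A,C,E,G,H,I,J} | {F}.
Refine {A,C,E,G,H,I,J} on symbol p: members go to different blocks, giving {A,C,E,G,I,J} and {H}.
Split {A,C,E,G,I,J} by δ(·,q) → {A,C,E,G,I} and {J}.
On input q, block {A,C,E,G,I} splits into {C,G,I} and {A,E}.
Refine {C,G,I} on symbol p: members go to different blocks, giving {G,I} and {C}.
On input p, block {A,E} splits into {A} and {E}.
The partition is now stable with 7 blocks: {G,I} | {F} | {H} | {J} | {A} | {C} | {E}.
The equivalence class containing C is {C}, of size 1.

1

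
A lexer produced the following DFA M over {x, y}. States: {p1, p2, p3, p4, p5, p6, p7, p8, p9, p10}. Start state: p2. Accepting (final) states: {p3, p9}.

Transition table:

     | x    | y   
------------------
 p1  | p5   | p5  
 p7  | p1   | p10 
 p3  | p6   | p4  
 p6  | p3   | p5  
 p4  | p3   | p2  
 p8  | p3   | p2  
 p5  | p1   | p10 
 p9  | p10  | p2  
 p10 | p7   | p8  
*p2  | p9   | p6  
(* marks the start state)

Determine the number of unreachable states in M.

Every one of the 10 states is reachable from p2.

0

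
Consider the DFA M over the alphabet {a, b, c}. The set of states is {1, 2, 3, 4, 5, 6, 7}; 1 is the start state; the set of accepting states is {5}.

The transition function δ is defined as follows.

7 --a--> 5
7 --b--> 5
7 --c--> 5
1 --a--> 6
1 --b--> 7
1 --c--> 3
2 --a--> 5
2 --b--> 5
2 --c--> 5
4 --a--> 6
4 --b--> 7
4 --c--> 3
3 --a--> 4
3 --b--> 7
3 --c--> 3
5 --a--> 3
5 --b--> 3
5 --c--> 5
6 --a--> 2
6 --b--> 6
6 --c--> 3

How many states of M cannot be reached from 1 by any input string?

A breadth-first search from the start state visits every state.

0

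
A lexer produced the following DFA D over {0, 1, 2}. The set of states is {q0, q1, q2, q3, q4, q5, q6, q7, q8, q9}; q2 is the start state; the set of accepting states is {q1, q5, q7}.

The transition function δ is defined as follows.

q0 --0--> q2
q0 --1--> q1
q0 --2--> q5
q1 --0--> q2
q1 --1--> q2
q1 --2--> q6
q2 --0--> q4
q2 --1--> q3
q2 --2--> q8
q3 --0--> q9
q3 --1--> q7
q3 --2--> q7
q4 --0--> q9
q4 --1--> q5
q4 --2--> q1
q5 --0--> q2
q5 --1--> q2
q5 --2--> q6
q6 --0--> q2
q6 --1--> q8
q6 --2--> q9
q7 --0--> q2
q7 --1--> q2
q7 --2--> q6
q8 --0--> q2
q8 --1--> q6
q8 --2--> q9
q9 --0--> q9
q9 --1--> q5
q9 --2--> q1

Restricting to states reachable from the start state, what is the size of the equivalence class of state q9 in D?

Reachable states from the start: {q1,q2,q3,q4,q5,q6,q7,q8,q9}. Unreachable: {q0} — drop them.
P0 = {q1,q5,q7} | {q2,q3,q4,q6,q8,q9}.
Split {q2,q3,q4,q6,q8,q9} by δ(·,1) → {q2,q6,q8} and {q3,q4,q9}.
Split {q2,q6,q8} by δ(·,0) → {q6,q8} and {q2}.
Stable partition: {q1,q5,q7} | {q6,q8} | {q3,q4,q9} | {q2} — 4 equivalence classes.
State q9 belongs to the block {q3,q4,q9}, which has 3 states.

3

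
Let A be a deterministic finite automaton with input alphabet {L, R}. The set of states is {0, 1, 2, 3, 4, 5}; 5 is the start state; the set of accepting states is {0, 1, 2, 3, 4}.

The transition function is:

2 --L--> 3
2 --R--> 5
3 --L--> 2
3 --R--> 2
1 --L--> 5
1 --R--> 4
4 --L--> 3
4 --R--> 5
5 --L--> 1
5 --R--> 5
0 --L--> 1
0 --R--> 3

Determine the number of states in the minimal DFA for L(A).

4

States {0} cannot be reached from the start state, so discard them.
Start with accepting vs non-accepting: {1,2,3,4} | {5}.
Refine {1,2,3,4} on symbol L: members go to different blocks, giving {2,3,4} and {1}.
Refine {2,3,4} on symbol R: members go to different blocks, giving {2,4} and {3}.
No further refinement is possible. Final partition (4 blocks): {2,4} | {5} | {1} | {3}.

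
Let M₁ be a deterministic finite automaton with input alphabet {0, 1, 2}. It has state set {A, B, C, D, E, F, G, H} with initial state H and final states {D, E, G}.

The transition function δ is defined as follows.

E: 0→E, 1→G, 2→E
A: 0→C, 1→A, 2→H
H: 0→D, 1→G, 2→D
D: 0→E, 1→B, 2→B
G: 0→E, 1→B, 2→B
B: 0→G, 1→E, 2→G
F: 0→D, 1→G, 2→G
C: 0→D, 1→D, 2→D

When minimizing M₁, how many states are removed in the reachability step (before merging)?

BFS from H reaches {B, D, E, G, H}; the 3 state(s) A, C, F are never visited.

3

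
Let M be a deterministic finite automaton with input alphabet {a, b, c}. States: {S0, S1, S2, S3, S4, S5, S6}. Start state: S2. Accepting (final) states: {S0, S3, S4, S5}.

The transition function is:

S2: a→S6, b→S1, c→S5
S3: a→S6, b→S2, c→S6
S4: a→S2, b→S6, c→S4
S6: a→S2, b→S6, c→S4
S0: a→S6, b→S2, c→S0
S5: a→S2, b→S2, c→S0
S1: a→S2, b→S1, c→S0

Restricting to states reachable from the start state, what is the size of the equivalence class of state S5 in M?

3

Reachable states from the start: {S0,S1,S2,S4,S5,S6}. Unreachable: {S3} — drop them.
Initial partition by acceptance: {S0,S4,S5} | {S1,S2,S6}.
Stable partition: {S0,S4,S5} | {S1,S2,S6} — 2 equivalence classes.
State S5 belongs to the block {S0,S4,S5}, which has 3 states.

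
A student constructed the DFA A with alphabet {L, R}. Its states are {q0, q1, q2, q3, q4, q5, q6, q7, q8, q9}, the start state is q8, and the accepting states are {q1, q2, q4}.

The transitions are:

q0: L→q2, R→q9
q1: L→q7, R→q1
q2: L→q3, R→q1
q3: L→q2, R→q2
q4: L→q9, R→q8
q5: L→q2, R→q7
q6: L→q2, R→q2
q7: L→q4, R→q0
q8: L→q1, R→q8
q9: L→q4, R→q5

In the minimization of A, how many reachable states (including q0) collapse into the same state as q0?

First remove the unreachable states {q6}; 9 states remain.
Start with accepting vs non-accepting: {q1,q2,q4} | {q0,q3,q5,q7,q8,q9}.
Refine {q1,q2,q4} on symbol R: members go to different blocks, giving {q1,q2} and {q4}.
Split {q0,q3,q5,q7,q8,q9} by δ(·,L) → {q0,q3,q5,q8} and {q7,q9}.
Split {q1,q2} by δ(·,L) → {q1} and {q2}.
On input L, block {q0,q3,q5,q8} splits into {q0,q3,q5} and {q8}.
Refine {q0,q3,q5} on symbol R: members go to different blocks, giving {q0,q5} and {q3}.
No further refinement is possible. Final partition (7 blocks): {q1} | {q0,q5} | {q4} | {q7,q9} | {q2} | {q8} | {q3}.
State q0 belongs to the block {q0,q5}, which has 2 states.

2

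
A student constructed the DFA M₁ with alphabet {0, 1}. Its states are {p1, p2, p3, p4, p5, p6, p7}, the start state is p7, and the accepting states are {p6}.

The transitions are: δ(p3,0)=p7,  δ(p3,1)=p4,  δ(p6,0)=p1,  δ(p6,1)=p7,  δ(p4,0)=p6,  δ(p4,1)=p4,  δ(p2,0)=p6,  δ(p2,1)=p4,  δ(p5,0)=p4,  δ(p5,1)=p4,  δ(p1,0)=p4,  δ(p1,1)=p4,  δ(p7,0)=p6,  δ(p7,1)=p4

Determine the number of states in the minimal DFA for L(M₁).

First remove the unreachable states {p2,p3,p5}; 4 states remain.
P0 = {p6} | {p1,p4,p7}.
Split {p1,p4,p7} by δ(·,0) → {p4,p7} and {p1}.
Stable partition: {p6} | {p4,p7} | {p1} — 3 equivalence classes.

3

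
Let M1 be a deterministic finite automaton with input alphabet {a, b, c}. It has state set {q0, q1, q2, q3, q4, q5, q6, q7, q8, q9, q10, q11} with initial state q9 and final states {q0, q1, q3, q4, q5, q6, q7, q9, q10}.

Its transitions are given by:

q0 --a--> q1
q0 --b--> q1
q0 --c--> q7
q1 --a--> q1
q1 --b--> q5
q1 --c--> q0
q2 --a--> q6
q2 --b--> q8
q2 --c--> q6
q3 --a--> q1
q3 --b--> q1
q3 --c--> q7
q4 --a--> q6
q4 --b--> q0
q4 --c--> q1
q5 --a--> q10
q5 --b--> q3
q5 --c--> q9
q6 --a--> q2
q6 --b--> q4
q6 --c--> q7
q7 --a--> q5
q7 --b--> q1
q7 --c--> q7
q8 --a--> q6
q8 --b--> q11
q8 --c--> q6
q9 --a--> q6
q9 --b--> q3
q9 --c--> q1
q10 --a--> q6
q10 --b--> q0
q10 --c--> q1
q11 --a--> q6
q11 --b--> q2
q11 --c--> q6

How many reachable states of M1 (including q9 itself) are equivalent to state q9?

Every state is reachable, so we keep all 12.
Initial partition by acceptance: {q0,q1,q3,q4,q5,q6,q7,q9,q10} | {q2,q8,q11}.
Refine {q0,q1,q3,q4,q5,q6,q7,q9,q10} on symbol a: members go to different blocks, giving {q0,q1,q3,q4,q5,q7,q9,q10} and {q6}.
Refine {q0,q1,q3,q4,q5,q7,q9,q10} on symbol a: members go to different blocks, giving {q0,q1,q3,q5,q7} and {q4,q9,q10}.
Split {q0,q1,q3,q5,q7} by δ(·,a) → {q0,q1,q3,q7} and {q5}.
Split {q0,q1,q3,q7} by δ(·,a) → {q0,q1,q3} and {q7}.
On input b, block {q0,q1,q3} splits into {q0,q3} and {q1}.
No further refinement is possible. Final partition (7 blocks): {q0,q3} | {q2,q8,q11} | {q6} | {q4,q9,q10} | {q5} | {q7} | {q1}.
The equivalence class containing q9 is {q4,q9,q10}, of size 3.

3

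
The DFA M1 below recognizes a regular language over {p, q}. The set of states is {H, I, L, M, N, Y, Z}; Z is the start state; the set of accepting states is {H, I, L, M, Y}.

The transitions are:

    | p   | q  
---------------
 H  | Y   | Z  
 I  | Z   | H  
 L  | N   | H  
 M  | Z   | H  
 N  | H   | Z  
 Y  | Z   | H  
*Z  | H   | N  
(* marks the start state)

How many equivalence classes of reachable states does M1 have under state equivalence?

3

First remove the unreachable states {I,L,M}; 4 states remain.
Initial partition by acceptance: {H,Y} | {N,Z}.
On input p, block {H,Y} splits into {H} and {Y}.
The partition is now stable with 3 blocks: {H} | {N,Z} | {Y}.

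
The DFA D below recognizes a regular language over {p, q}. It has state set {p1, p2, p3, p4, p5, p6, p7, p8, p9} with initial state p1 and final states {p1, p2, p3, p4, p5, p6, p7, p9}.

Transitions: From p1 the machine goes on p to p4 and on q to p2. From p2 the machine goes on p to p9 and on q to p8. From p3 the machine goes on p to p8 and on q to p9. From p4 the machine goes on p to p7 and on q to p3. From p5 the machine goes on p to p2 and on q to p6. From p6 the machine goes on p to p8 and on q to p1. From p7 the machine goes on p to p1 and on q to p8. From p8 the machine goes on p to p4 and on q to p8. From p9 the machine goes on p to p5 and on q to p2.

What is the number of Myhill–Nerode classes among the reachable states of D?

5

All states are reachable from the start state.
Initial partition by acceptance: {p1,p2,p3,p4,p5,p6,p7,p9} | {p8}.
On input p, block {p1,p2,p3,p4,p5,p6,p7,p9} splits into {p1,p2,p4,p5,p7,p9} and {p3,p6}.
Refine {p1,p2,p4,p5,p7,p9} on symbol q: members go to different blocks, giving {p1,p9} and {p2,p7} and {p4,p5}.
Stable partition: {p1,p9} | {p8} | {p3,p6} | {p2,p7} | {p4,p5} — 5 equivalence classes.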